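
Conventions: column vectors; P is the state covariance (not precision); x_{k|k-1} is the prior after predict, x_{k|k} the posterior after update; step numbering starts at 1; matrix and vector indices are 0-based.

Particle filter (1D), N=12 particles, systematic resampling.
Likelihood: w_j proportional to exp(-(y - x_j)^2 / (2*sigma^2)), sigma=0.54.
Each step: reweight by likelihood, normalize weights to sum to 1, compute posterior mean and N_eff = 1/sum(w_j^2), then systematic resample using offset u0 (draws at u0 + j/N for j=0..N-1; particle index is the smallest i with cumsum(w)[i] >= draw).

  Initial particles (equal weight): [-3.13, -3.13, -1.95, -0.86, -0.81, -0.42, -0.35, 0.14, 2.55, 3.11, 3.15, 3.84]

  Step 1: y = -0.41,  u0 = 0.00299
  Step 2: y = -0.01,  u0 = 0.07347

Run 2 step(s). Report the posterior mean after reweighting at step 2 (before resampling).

step 1: w=[0.0000, 0.0000, 0.0042, 0.1735, 0.1866, 0.2455, 0.2440, 0.1462, 0.0000, 0.0000, 0.0000, 0.0000]  mean=-0.4766  Neff=4.8515  idx=[2, 3, 3, 4, 4, 5, 5, 5, 6, 6, 6, 7]
step 2: w=[0.0002, 0.0419, 0.0419, 0.0482, 0.0482, 0.1083, 0.1083, 0.1083, 0.1185, 0.1185, 0.1185, 0.1390]  mean=-0.3921  Neff=9.5387  idx=[2, 4, 5, 6, 7, 7, 8, 9, 9, 10, 11, 11]

post_mean = -0.3921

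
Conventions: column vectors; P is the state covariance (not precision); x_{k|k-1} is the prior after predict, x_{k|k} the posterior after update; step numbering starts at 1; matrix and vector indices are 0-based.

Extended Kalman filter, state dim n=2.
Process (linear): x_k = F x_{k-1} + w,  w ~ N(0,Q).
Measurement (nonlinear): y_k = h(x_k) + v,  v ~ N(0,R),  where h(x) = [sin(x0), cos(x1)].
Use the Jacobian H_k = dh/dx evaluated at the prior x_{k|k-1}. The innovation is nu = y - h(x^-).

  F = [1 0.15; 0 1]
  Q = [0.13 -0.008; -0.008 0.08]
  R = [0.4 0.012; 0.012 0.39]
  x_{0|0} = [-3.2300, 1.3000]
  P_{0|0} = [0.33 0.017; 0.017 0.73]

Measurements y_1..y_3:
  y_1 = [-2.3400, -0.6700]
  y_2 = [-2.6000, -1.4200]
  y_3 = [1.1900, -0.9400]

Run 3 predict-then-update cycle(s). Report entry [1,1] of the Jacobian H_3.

step 1: x^-=[-3.0350, 1.3000]  P^-=[0.4815 0.1185; 0.1185 0.8100]  H_jac=[-0.9943 0.0000; 0.0000 -0.9636]  S=[0.8761 0.1255; 0.1255 1.1420]  K=[-0.5407 -0.0405; -0.0372 -0.6793]  nu=[-2.2336, -0.9375]  x^+=[-1.7893, 2.0199]  P^+=[0.2180 0.0231; 0.0231 0.2754]
step 2: x^-=[-1.4863, 2.0199]  P^-=[0.3611 0.0565; 0.0565 0.3554]  H_jac=[0.0844 0.0000; 0.0000 -0.9009]  S=[0.4026 0.0077; 0.0077 0.6784]  K=[0.0772 -0.0758; 0.0209 -0.4722]  nu=[-1.6036, -0.9859]  x^+=[-1.5353, 2.4519]  P^+=[0.3549 0.0318; 0.0318 0.2041]
step 3: x^-=[-1.1675, 2.4519]  P^-=[0.4991 0.0544; 0.0544 0.2841]  H_jac=[0.3925 0.0000; 0.0000 -0.6363]  S=[0.4769 -0.0016; -0.0016 0.5050]  K=[0.4105 -0.0673; 0.0436 -0.3579]  nu=[2.1098, -0.1686]  x^+=[-0.2901, 2.6042]  P^+=[0.4163 0.0335; 0.0335 0.2185]

H_jac[1,1] = -0.6363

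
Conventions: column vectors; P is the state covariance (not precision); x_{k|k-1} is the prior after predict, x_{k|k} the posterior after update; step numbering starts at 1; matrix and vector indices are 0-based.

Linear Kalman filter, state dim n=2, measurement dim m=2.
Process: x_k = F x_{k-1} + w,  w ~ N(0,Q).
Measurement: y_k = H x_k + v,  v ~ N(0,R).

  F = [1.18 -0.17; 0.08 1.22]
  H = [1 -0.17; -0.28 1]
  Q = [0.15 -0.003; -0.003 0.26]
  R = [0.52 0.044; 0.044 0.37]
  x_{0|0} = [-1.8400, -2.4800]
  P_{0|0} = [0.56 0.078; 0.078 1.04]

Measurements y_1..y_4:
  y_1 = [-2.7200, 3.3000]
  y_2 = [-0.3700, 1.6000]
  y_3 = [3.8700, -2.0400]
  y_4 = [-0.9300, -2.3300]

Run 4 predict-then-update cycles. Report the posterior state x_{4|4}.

step 1: x^-=[-1.7496, -3.1728]  P^-=[0.9285 -0.0546; -0.0546 1.8267]  S=[1.5199 -0.5837; -0.5837 2.3001]  K=[0.6255 0.0220; 0.0746 0.8198]  nu=[-1.5098, 5.9829]  x^+=[-2.5625, 1.6192]  P^+=[0.3489 0.1333; 0.1333 0.3439]
step 2: x^-=[-3.2990, 1.7704]  P^-=[0.5922 0.1487; 0.1487 0.8002]  S=[1.0848 -0.1020; -0.1020 1.1333]  K=[0.5257 0.0322; 0.0753 0.6761]  nu=[3.2300, -1.0942]  x^+=[-1.6364, 1.2739]  P^+=[0.2948 0.1176; 0.1176 0.2864]
step 3: x^-=[-2.1476, 1.4233]  P^-=[0.5215 0.1331; 0.1331 0.7111]  S=[1.0168 -0.0835; -0.0835 1.0474]  K=[0.4928 0.0269; 0.0653 0.6485]  nu=[6.2595, -4.0646]  x^+=[0.8279, -0.8042]  P^+=[0.2760 0.1089; 0.1089 0.2733]
step 4: x^-=[1.1137, -0.9149]  P^-=[0.4985 0.1217; 0.1217 0.6898]  S=[0.9970 -0.0854; -0.0854 1.0308]  K=[0.4811 0.0225; 0.0593 0.6411]  nu=[-2.1992, -1.1033]  x^+=[0.0307, -1.7527]  P^+=[0.2690 0.1048; 0.1048 0.2692]

x_post = [0.0307, -1.7527]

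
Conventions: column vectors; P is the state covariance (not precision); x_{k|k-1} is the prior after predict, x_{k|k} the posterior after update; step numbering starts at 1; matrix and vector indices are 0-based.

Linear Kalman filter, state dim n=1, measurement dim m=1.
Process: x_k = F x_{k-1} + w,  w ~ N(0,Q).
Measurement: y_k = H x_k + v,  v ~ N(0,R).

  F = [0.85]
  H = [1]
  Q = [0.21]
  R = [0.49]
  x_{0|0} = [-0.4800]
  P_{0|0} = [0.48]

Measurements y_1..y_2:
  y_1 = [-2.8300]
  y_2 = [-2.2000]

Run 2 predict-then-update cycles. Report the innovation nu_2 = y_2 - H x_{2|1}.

innov = [-0.7582]

step 1: x^-=[-0.4080]  P^-=[0.5568]  S=[1.0468]  K=[0.5319]  nu=[-2.4220]  x^+=[-1.6963]  P^+=[0.2606]
step 2: x^-=[-1.4418]  P^-=[0.3983]  S=[0.8883]  K=[0.4484]  nu=[-0.7582]  x^+=[-1.7818]  P^+=[0.2197]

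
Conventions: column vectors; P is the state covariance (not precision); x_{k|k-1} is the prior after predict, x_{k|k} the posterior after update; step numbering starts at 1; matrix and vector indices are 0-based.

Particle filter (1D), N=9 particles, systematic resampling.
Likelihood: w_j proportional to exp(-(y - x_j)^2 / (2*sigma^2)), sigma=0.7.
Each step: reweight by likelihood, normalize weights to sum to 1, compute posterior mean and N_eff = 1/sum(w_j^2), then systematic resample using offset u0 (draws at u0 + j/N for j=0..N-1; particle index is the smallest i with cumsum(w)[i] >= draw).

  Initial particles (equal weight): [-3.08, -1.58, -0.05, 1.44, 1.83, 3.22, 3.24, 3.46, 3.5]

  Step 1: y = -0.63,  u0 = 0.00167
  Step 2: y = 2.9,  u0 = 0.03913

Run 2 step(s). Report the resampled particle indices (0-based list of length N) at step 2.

resampled_idx = [4, 4, 5, 5, 6, 6, 7, 8, 8]

step 1: w=[0.0019, 0.3541, 0.6309, 0.0112, 0.0019, 0.0000, 0.0000, 0.0000, 0.0000]  mean=-0.5774  Neff=1.9101  idx=[0, 1, 1, 1, 2, 2, 2, 2, 2]
step 2: w=[0.0000, 0.0000, 0.0000, 0.0000, 0.2000, 0.2000, 0.2000, 0.2000, 0.2000]  mean=-0.0500  Neff=5.0001  idx=[4, 4, 5, 5, 6, 6, 7, 8, 8]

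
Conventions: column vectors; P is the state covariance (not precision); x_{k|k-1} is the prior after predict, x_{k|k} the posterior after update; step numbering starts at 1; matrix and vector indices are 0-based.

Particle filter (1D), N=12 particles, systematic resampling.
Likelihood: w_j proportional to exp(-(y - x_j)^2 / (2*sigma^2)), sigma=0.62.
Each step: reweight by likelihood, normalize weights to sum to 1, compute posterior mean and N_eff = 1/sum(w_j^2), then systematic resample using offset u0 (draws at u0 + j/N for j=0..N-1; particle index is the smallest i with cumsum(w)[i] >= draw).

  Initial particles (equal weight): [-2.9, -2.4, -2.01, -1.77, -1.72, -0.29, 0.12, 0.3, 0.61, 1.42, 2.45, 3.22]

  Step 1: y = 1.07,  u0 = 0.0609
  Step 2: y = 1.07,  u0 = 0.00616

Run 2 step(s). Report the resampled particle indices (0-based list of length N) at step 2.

resampled_idx = [0, 2, 3, 4, 5, 6, 6, 7, 8, 9, 9, 10]

step 1: w=[0.0000, 0.0000, 0.0000, 0.0000, 0.0000, 0.0352, 0.1207, 0.1806, 0.2966, 0.3330, 0.0328, 0.0010]  mean=0.7957  Neff=4.0258  idx=[6, 6, 7, 7, 8, 8, 8, 9, 9, 9, 9, 10]
step 2: w=[0.0423, 0.0423, 0.0632, 0.0632, 0.1038, 0.1038, 0.1038, 0.1166, 0.1166, 0.1166, 0.1166, 0.0115]  mean=0.9281  Neff=10.1677  idx=[0, 2, 3, 4, 5, 6, 6, 7, 8, 9, 9, 10]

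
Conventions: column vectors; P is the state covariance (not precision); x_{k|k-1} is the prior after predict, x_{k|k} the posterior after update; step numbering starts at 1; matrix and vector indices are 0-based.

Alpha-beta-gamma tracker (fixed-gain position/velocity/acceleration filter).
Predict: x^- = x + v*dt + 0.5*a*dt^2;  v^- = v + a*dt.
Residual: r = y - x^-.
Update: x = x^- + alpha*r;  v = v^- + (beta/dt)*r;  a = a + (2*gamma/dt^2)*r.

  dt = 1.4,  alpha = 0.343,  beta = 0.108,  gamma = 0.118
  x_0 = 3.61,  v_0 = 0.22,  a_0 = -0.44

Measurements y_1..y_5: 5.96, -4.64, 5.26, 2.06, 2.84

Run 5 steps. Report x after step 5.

step 1: x_pred=3.4868  r=2.4732  x^+=4.3351  v^+=-0.2052  a^+=-0.1422
step 2: x_pred=3.9085  r=-8.5485  x^+=0.9763  v^+=-1.0638  a^+=-1.1715
step 3: x_pred=-1.6610  r=6.9210  x^+=0.7129  v^+=-2.1700  a^+=-0.3382
step 4: x_pred=-2.6564  r=4.7164  x^+=-1.0387  v^+=-2.2796  a^+=0.2297
step 5: x_pred=-4.0049  r=6.8449  x^+=-1.6571  v^+=-1.4299  a^+=1.0539

x_post = -1.6571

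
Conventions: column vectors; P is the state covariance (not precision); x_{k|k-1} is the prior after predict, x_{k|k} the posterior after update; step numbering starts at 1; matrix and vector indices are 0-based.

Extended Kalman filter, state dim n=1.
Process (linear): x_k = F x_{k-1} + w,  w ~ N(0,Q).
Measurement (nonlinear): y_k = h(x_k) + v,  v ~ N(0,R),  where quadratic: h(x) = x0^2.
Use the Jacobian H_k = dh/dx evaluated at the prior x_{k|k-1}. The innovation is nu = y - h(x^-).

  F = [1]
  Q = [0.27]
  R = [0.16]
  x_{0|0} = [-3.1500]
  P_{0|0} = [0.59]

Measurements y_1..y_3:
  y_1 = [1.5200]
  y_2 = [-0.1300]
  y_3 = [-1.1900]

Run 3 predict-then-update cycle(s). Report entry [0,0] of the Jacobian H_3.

step 1: x^-=[-3.1500]  P^-=[0.8600]  H_jac=[-6.3000]  S=[34.2934]  K=[-0.1580]  nu=[-8.4025]  x^+=[-1.8225]  P^+=[0.0040]
step 2: x^-=[-1.8225]  P^-=[0.2740]  H_jac=[-3.6450]  S=[3.8005]  K=[-0.2628]  nu=[-3.4515]  x^+=[-0.9154]  P^+=[0.0115]
step 3: x^-=[-0.9154]  P^-=[0.2815]  H_jac=[-1.8309]  S=[1.1038]  K=[-0.4670]  nu=[-2.0280]  x^+=[0.0317]  P^+=[0.0408]

H_jac[0,0] = -1.8309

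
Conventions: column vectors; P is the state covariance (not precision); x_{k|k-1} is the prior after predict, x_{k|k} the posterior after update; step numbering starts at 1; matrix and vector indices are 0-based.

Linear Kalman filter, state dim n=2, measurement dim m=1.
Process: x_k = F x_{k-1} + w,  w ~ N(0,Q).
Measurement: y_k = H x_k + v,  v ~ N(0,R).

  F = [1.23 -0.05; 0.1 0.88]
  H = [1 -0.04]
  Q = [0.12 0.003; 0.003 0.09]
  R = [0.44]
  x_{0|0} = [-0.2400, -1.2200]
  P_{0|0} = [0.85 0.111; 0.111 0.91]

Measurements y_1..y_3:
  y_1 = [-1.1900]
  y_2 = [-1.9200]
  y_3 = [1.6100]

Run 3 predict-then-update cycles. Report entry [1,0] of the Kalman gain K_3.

K[1,0] = 0.0340

step 1: x^-=[-0.2342, -1.0976]  P^-=[1.3946 0.1871; 0.1871 0.8227]  S=[1.8209]  K=[0.7618; 0.0847]  nu=[-0.9997]  x^+=[-0.9957, -1.1823]  P^+=[0.3380 0.0696; 0.0696 0.8097]
step 2: x^-=[-1.1656, -1.1400]  P^-=[0.6248 0.0840; 0.0840 0.7327]  S=[1.0592]  K=[0.5867; 0.0516]  nu=[-0.8000]  x^+=[-1.6349, -1.1812]  P^+=[0.2602 0.0519; 0.0519 0.7298]
step 3: x^-=[-1.9519, -1.2030]  P^-=[0.5091 0.0588; 0.0588 0.6669]  S=[0.9455]  K=[0.5360; 0.0340]  nu=[3.5138]  x^+=[-0.0686, -1.0836]  P^+=[0.2375 0.0416; 0.0416 0.6658]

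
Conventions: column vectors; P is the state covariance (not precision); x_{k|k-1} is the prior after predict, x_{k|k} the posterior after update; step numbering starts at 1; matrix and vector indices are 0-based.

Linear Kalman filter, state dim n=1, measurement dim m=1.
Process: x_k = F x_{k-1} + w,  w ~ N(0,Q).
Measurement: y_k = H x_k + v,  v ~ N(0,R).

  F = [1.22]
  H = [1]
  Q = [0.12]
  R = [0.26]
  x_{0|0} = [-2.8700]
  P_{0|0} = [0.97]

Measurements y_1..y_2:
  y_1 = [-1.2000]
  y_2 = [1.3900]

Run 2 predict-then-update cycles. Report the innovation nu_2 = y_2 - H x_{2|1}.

innov = [3.2543]

step 1: x^-=[-3.5014]  P^-=[1.5637]  S=[1.8237]  K=[0.8574]  nu=[2.3014]  x^+=[-1.5281]  P^+=[0.2229]
step 2: x^-=[-1.8643]  P^-=[0.4518]  S=[0.7118]  K=[0.6347]  nu=[3.2543]  x^+=[0.2013]  P^+=[0.1650]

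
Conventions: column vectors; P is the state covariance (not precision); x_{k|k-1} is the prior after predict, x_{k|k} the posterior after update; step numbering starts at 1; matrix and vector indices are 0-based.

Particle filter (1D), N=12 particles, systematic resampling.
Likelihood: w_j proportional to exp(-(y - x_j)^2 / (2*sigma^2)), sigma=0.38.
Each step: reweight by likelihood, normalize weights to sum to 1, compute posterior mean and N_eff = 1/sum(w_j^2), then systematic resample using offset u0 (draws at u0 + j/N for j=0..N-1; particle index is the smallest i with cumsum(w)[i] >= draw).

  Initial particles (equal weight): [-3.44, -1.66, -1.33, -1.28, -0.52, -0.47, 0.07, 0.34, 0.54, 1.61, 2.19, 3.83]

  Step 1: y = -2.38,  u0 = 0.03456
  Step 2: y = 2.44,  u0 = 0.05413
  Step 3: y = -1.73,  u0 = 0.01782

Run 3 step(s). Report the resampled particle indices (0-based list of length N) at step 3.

step 1: w=[0.0913, 0.7426, 0.0983, 0.0677, 0.0000, 0.0000, 0.0000, 0.0000, 0.0000, 0.0000, 0.0000, 0.0000]  mean=-1.7644  Neff=1.7419  idx=[0, 1, 1, 1, 1, 1, 1, 1, 1, 1, 2, 3]
step 2: w=[0.0000, 0.0000, 0.0000, 0.0000, 0.0000, 0.0000, 0.0000, 0.0000, 0.0000, 0.0000, 0.2147, 0.7851]  mean=-1.2908  Neff=1.5095  idx=[10, 10, 11, 11, 11, 11, 11, 11, 11, 11, 11, 11]
step 3: w=[0.0941, 0.0941, 0.0812, 0.0812, 0.0812, 0.0812, 0.0812, 0.0812, 0.0812, 0.0812, 0.0812, 0.0812]  mean=-1.2894  Neff=11.9604  idx=[0, 1, 1, 2, 4, 5, 6, 7, 8, 9, 10, 11]

resampled_idx = [0, 1, 1, 2, 4, 5, 6, 7, 8, 9, 10, 11]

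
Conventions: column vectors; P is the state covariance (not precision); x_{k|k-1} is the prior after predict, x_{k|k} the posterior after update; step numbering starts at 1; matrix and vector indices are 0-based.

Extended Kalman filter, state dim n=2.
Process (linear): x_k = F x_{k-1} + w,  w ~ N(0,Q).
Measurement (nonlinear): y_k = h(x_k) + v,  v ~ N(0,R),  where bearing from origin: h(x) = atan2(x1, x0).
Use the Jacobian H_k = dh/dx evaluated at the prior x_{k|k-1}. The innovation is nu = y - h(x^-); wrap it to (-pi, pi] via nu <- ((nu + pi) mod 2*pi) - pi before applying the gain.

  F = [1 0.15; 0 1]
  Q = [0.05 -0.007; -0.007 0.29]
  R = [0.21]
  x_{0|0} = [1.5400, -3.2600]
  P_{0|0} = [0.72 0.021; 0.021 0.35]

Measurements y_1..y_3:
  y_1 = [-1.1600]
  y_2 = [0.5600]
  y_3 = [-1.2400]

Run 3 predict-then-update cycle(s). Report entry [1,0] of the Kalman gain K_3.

step 1: x^-=[1.0510, -3.2600]  P^-=[0.7842 0.0665; 0.0665 0.6400]  H_jac=[0.2779 0.0896]  S=[0.2790]  K=[0.8024; 0.2717]  nu=[0.0989]  x^+=[1.1304, -3.2331]  P^+=[0.6046 0.0057; 0.0057 0.6194]
step 2: x^-=[0.6454, -3.2331]  P^-=[0.6702 0.0916; 0.0916 0.9094]  H_jac=[0.2974 0.0594]  S=[0.2757]  K=[0.7427; 0.2946]  nu=[1.9338]  x^+=[2.0816, -2.6634]  P^+=[0.5181 0.0312; 0.0312 0.8855]
step 3: x^-=[1.6821, -2.6634]  P^-=[0.5974 0.1571; 0.1571 1.1755]  H_jac=[0.2684 0.1695]  S=[0.3011]  K=[0.6209; 0.8018]  nu=[-0.2325]  x^+=[1.5377, -2.8498]  P^+=[0.4813 0.0072; 0.0072 0.9819]

K[1,0] = 0.8018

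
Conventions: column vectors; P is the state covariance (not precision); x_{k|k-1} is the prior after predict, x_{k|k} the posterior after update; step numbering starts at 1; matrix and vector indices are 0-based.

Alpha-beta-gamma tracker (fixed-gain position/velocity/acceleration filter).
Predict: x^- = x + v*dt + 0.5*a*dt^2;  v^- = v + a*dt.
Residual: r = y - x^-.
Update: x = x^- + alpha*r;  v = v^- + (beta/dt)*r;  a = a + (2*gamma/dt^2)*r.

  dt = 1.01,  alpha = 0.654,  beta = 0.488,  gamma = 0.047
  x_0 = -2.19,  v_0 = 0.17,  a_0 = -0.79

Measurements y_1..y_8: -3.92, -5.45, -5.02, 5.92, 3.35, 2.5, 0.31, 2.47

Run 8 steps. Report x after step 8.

x_post = 1.8195

step 1: x_pred=-2.4212  r=-1.4988  x^+=-3.4014  v^+=-1.3521  a^+=-0.9281
step 2: x_pred=-5.2404  r=-0.2096  x^+=-5.3775  v^+=-2.3907  a^+=-0.9474
step 3: x_pred=-8.2753  r=3.2553  x^+=-6.1463  v^+=-1.7747  a^+=-0.6475
step 4: x_pred=-8.2691  r=14.1891  x^+=1.0106  v^+=4.4270  a^+=0.6600
step 5: x_pred=5.8185  r=-2.4685  x^+=4.2041  v^+=3.9010  a^+=0.4326
step 6: x_pred=8.3647  r=-5.8647  x^+=4.5292  v^+=1.5042  a^+=-0.1079
step 7: x_pred=5.9934  r=-5.6834  x^+=2.2765  v^+=-1.3508  a^+=-0.6316
step 8: x_pred=0.5901  r=1.8799  x^+=1.8195  v^+=-1.0803  a^+=-0.4583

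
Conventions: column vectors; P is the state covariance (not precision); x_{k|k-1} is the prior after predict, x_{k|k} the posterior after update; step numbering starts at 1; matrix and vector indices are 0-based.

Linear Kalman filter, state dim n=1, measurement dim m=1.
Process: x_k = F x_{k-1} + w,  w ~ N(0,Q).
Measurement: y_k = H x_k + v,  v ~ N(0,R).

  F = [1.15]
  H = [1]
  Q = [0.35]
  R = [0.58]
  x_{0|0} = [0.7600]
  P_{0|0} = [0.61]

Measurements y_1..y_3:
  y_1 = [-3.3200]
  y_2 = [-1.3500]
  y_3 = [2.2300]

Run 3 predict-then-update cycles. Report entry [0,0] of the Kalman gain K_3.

step 1: x^-=[0.8740]  P^-=[1.1567]  S=[1.7367]  K=[0.6660]  nu=[-4.1940]  x^+=[-1.9194]  P^+=[0.3863]
step 2: x^-=[-2.2073]  P^-=[0.8609]  S=[1.4409]  K=[0.5975]  nu=[0.8573]  x^+=[-1.6951]  P^+=[0.3465]
step 3: x^-=[-1.9493]  P^-=[0.8083]  S=[1.3883]  K=[0.5822]  nu=[4.1793]  x^+=[0.4840]  P^+=[0.3377]

K[0,0] = 0.5822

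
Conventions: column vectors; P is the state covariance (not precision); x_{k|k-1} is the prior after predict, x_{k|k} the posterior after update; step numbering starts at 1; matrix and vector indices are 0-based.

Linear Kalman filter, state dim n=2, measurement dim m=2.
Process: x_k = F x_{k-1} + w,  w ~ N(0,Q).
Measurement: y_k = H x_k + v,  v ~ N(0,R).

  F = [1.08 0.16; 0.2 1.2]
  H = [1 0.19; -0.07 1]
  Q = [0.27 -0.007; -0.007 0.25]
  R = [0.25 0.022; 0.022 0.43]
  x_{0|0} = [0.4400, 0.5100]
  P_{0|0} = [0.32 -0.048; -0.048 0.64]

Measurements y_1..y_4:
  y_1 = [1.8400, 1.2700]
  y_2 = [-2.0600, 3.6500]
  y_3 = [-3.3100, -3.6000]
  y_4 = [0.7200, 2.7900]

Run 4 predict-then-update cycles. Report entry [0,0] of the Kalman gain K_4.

step 1: x^-=[0.5568, 0.7000]  P^-=[0.6430 0.1213; 0.1213 1.1614]  S=[0.9810 0.3173; 0.3173 1.5775]  K=[0.7095 -0.0944; 0.1200 0.7067]  nu=[1.1502, 0.6090]  x^+=[1.3154, 1.2683]  P^+=[0.1777 -0.0125; -0.0125 0.3056]
step 2: x^-=[1.6235, 1.7851]  P^-=[0.4807 0.0734; 0.0734 0.6912]  S=[0.7836 0.1921; 0.1921 1.1133]  K=[0.6501 -0.0765; 0.1151 0.5964]  nu=[-4.0227, 1.9786]  x^+=[-1.1427, 2.5022]  P^+=[0.1622 -0.0072; -0.0072 0.2585]
step 3: x^-=[-0.8338, 2.7741]  P^-=[0.4633 0.0681; 0.0681 0.6252]  S=[0.7618 0.1755; 0.1755 1.0480]  K=[0.6421 -0.0735; 0.1133 0.5731]  nu=[-3.0033, -6.4325]  x^+=[-2.2893, -1.2524]  P^+=[0.1601 -0.0063; -0.0063 0.2485]
step 4: x^-=[-2.6728, -1.9608]  P^-=[0.4609 0.0669; 0.0669 0.6112]  S=[0.7584 0.1719; 0.1719 1.0341]  K=[0.6411 -0.0730; 0.1127 0.5678]  nu=[3.7653, 4.5637]  x^+=[-0.5923, 1.0547]  P^+=[0.1598 -0.0061; -0.0061 0.2462]

K[0,0] = 0.6411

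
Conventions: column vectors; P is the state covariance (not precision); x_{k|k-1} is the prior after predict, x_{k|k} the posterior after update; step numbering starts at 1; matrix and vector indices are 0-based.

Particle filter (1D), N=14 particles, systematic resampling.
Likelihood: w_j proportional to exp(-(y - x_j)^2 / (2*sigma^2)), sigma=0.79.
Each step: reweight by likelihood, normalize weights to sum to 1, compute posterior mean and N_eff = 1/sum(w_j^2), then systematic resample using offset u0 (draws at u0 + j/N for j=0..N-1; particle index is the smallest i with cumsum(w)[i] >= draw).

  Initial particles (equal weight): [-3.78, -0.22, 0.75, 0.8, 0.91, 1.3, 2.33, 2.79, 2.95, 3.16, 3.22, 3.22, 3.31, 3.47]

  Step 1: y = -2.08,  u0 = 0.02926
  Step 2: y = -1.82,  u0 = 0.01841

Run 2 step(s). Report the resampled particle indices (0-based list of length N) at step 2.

step 1: w=[0.5980, 0.3789, 0.0099, 0.0079, 0.0047, 0.0006, 0.0000, 0.0000, 0.0000, 0.0000, 0.0000, 0.0000, 0.0000, 0.0000]  mean=-2.3249  Neff=1.9947  idx=[0, 0, 0, 0, 0, 0, 0, 0, 1, 1, 1, 1, 1, 1]
step 2: w=[0.0404, 0.0404, 0.0404, 0.0404, 0.0404, 0.0404, 0.0404, 0.0404, 0.1128, 0.1128, 0.1128, 0.1128, 0.1128, 0.1128]  mean=-1.3706  Neff=11.1858  idx=[0, 2, 3, 5, 7, 8, 9, 9, 10, 10, 11, 12, 12, 13]

resampled_idx = [0, 2, 3, 5, 7, 8, 9, 9, 10, 10, 11, 12, 12, 13]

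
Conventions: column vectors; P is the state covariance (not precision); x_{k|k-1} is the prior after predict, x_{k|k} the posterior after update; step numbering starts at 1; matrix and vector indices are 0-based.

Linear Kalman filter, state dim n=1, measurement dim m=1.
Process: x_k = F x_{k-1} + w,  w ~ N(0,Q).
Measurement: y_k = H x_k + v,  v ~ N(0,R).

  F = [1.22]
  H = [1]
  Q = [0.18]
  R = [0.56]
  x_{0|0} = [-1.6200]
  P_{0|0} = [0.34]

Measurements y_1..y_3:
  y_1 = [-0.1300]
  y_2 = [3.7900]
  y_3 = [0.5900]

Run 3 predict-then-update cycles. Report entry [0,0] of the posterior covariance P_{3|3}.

P_post[0,0] = 0.2952

step 1: x^-=[-1.9764]  P^-=[0.6861]  S=[1.2461]  K=[0.5506]  nu=[1.8464]  x^+=[-0.9598]  P^+=[0.3083]
step 2: x^-=[-1.1710]  P^-=[0.6389]  S=[1.1989]  K=[0.5329]  nu=[4.9610]  x^+=[1.4728]  P^+=[0.2984]
step 3: x^-=[1.7968]  P^-=[0.6242]  S=[1.1842]  K=[0.5271]  nu=[-1.2068]  x^+=[1.1607]  P^+=[0.2952]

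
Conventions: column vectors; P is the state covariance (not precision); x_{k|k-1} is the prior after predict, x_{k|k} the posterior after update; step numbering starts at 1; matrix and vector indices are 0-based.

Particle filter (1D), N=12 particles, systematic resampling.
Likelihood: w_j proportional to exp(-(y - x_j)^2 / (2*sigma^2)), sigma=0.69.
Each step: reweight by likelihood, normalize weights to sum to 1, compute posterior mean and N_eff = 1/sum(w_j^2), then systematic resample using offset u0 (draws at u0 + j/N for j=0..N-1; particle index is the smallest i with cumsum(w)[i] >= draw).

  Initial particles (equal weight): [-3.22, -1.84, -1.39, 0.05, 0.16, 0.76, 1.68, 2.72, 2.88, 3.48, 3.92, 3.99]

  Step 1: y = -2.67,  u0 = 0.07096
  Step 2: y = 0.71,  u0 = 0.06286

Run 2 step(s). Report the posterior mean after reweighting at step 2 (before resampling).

post_mean = -1.4718

step 1: w=[0.5227, 0.3483, 0.1285, 0.0003, 0.0002, 0.0000, 0.0000, 0.0000, 0.0000, 0.0000, 0.0000, 0.0000]  mean=-2.5026  Neff=2.4328  idx=[0, 0, 0, 0, 0, 0, 1, 1, 1, 1, 2, 2]
step 2: w=[0.0000, 0.0000, 0.0000, 0.0000, 0.0000, 0.0000, 0.0454, 0.0454, 0.0454, 0.0454, 0.4091, 0.4091]  mean=-1.4718  Neff=2.9155  idx=[7, 9, 10, 10, 10, 10, 10, 11, 11, 11, 11, 11]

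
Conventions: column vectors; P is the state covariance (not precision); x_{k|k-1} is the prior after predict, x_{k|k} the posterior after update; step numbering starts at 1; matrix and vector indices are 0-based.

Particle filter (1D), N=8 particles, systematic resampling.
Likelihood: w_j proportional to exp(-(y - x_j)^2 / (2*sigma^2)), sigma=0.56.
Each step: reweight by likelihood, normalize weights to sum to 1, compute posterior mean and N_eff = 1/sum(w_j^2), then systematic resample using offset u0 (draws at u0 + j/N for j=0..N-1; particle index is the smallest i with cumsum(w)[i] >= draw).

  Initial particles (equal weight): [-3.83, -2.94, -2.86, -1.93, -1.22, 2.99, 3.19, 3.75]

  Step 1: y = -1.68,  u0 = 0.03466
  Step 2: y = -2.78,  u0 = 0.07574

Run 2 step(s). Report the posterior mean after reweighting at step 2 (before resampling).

step 1: w=[0.0003, 0.0440, 0.0601, 0.5008, 0.3948, 0.0000, 0.0000, 0.0000]  mean=-1.7507  Neff=2.4262  idx=[1, 3, 3, 3, 3, 4, 4, 4]
step 2: w=[0.4199, 0.1382, 0.1382, 0.1382, 0.1382, 0.0090, 0.0090, 0.0090]  mean=-2.3349  Neff=3.9520  idx=[0, 0, 0, 1, 2, 3, 3, 4]

post_mean = -2.3349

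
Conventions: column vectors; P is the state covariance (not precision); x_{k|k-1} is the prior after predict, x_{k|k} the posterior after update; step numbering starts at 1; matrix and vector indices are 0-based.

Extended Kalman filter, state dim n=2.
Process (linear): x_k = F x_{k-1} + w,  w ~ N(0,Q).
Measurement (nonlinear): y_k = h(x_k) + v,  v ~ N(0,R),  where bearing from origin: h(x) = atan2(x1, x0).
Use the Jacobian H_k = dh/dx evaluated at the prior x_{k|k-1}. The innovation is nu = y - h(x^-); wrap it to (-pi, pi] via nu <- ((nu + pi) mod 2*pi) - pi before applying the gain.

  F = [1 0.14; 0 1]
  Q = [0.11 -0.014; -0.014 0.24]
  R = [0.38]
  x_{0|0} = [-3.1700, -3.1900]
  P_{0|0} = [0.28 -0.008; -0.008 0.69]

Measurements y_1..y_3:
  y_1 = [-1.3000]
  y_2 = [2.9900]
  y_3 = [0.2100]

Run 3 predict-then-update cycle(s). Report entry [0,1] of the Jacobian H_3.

H_jac[0,1] = -0.1450

step 1: x^-=[-3.6166, -3.1900]  P^-=[0.4013 0.0746; 0.0746 0.9300]  H_jac=[0.1372 -0.1555]  S=[0.4069]  K=[0.1068; -0.3303]  nu=[1.1188]  x^+=[-3.4971, -3.5596]  P^+=[0.3966 0.0890; 0.0890 0.8856]
step 2: x^-=[-3.9955, -3.5596]  P^-=[0.5489 0.1989; 0.1989 1.1256]  H_jac=[0.1243 -0.1395]  S=[0.4035]  K=[0.1003; -0.3280]  nu=[-0.8794]  x^+=[-4.0837, -3.2712]  P^+=[0.5448 0.2122; 0.2122 1.0822]
step 3: x^-=[-4.5417, -3.2712]  P^-=[0.7355 0.3497; 0.3497 1.3222]  H_jac=[0.1044 -0.1450]  S=[0.4052]  K=[0.0644; -0.3829]  nu=[2.7274]  x^+=[-4.3660, -4.3156]  P^+=[0.7338 0.3597; 0.3597 1.2628]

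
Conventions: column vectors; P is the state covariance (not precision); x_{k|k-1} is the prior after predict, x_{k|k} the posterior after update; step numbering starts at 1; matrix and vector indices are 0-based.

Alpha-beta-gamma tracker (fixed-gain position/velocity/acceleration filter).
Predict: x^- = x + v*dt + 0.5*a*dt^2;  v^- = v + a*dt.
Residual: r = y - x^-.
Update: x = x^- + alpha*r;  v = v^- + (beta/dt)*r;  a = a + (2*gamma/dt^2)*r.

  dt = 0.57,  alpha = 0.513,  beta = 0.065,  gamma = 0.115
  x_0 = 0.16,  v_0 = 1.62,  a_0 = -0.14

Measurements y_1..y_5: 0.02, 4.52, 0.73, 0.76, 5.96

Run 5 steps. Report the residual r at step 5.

step 1: x_pred=1.0607  r=-1.0407  x^+=0.5268  v^+=1.4215  a^+=-0.8767
step 2: x_pred=1.1947  r=3.3253  x^+=2.9006  v^+=1.3010  a^+=1.4774
step 3: x_pred=3.8821  r=-3.1521  x^+=2.2651  v^+=1.7837  a^+=-0.7541
step 4: x_pred=3.1593  r=-2.3993  x^+=1.9284  v^+=1.0802  a^+=-2.4525
step 5: x_pred=2.1458  r=3.8142  x^+=4.1025  v^+=0.1172  a^+=0.2476

resid = 3.8142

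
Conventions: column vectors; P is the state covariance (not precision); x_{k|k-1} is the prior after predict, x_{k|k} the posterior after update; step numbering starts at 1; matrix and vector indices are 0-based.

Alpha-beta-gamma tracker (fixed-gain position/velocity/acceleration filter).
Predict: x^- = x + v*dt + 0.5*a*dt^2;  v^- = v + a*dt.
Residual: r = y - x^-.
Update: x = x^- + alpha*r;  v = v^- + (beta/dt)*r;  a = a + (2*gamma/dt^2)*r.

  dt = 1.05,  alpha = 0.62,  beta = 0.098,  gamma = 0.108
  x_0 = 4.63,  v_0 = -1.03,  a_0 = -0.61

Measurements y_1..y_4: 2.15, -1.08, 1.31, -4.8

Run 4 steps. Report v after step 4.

v_post = -3.4562

step 1: x_pred=3.2122  r=-1.0622  x^+=2.5537  v^+=-1.7696  a^+=-0.8181
step 2: x_pred=0.2445  r=-1.3245  x^+=-0.5767  v^+=-2.7523  a^+=-1.0776
step 3: x_pred=-4.0606  r=5.3706  x^+=-0.7308  v^+=-3.3825  a^+=-0.0254
step 4: x_pred=-4.2965  r=-0.5035  x^+=-4.6087  v^+=-3.4562  a^+=-0.1241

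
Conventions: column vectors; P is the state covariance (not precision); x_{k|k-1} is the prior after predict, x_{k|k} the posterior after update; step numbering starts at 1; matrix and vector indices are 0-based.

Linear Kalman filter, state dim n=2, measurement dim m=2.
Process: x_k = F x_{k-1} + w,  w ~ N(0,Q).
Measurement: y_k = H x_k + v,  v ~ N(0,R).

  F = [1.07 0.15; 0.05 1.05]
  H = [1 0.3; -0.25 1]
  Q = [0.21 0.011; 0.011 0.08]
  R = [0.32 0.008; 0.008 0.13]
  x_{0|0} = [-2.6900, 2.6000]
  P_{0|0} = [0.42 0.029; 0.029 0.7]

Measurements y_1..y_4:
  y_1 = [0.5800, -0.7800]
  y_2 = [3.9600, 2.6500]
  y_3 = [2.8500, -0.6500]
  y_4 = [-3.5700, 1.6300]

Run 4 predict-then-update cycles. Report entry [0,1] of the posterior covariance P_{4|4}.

step 1: x^-=[-2.4883, 2.5955]  P^-=[0.7159 0.1765; 0.1765 0.8558]  S=[1.2189 0.2491; 0.2491 0.9423]  K=[0.6674 -0.1790; 0.1897 0.8113]  nu=[2.2896, -3.9976]  x^+=[-0.2446, -0.2132]  P^+=[0.2023 0.0327; 0.0327 0.1151]
step 2: x^-=[-0.2937, -0.2361]  P^-=[0.4547 0.0769; 0.0769 0.2109]  S=[0.8398 0.0287; 0.0287 0.3309]  K=[0.5744 -0.1610; 0.1475 0.5665]  nu=[4.3246, 2.8126]  x^+=[1.7374, 1.9952]  P^+=[0.1744 0.0272; 0.0272 0.0816]
step 3: x^-=[2.1583, 2.1818]  P^-=[0.4202 0.0640; 0.0640 0.1733]  S=[0.7942 0.0141; 0.0141 0.2976]  K=[0.5562 -0.1644; 0.1368 0.5221]  nu=[0.0371, -2.2922]  x^+=[2.5558, 0.9901]  P^+=[0.1691 0.0253; 0.0253 0.0753]
step 4: x^-=[2.8832, 1.1673]  P^-=[0.4134 0.0606; 0.0606 0.1661]  S=[0.7847 0.0105; 0.0105 0.2917]  K=[0.5522 -0.1666; 0.1338 0.5128]  nu=[-6.8034, 1.1834]  x^+=[-1.0709, 0.8637]  P^+=[0.1680 0.0248; 0.0248 0.0739]

P_post[0,1] = 0.0248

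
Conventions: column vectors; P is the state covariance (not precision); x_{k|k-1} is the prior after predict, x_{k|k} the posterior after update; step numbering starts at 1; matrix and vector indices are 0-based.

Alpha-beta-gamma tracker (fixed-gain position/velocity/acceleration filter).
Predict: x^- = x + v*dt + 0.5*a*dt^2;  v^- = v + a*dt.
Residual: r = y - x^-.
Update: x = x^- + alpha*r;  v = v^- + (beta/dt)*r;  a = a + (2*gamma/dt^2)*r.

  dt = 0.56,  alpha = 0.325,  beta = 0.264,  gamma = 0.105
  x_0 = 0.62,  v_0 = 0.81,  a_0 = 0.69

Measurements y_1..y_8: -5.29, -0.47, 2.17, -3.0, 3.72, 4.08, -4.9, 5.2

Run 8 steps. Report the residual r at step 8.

resid = -1.2137

step 1: x_pred=1.1818  r=-6.4718  x^+=-0.9215  v^+=-1.8546  a^+=-3.6438
step 2: x_pred=-2.5315  r=2.0615  x^+=-1.8615  v^+=-2.9233  a^+=-2.2634
step 3: x_pred=-3.8534  r=6.0234  x^+=-1.8958  v^+=-1.3511  a^+=1.7702
step 4: x_pred=-2.3749  r=-0.6251  x^+=-2.5780  v^+=-0.6545  a^+=1.3516
step 5: x_pred=-2.7327  r=6.4527  x^+=-0.6355  v^+=3.1443  a^+=5.6726
step 6: x_pred=2.0147  r=2.0653  x^+=2.6859  v^+=7.2946  a^+=7.0556
step 7: x_pred=7.8772  r=-12.7772  x^+=3.7246  v^+=5.2221  a^+=-1.5006
step 8: x_pred=6.4137  r=-1.2137  x^+=6.0193  v^+=3.8096  a^+=-2.3134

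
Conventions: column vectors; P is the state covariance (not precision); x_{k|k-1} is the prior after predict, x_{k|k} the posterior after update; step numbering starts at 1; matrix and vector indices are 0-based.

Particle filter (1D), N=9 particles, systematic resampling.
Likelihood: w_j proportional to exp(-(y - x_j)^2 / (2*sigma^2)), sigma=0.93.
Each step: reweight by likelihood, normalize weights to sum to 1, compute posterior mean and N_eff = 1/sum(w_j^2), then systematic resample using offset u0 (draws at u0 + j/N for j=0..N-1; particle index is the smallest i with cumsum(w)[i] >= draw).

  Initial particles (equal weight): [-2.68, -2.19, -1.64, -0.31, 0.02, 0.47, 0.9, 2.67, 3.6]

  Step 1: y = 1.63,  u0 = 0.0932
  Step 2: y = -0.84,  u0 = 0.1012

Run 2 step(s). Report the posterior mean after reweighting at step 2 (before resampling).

step 1: w=[0.0000, 0.0001, 0.0010, 0.0522, 0.1028, 0.2112, 0.3379, 0.2461, 0.0488]  mean=1.2201  Neff=4.2551  idx=[4, 5, 5, 6, 6, 6, 7, 7, 8]
step 2: w=[0.3403, 0.1935, 0.1935, 0.0906, 0.0906, 0.0906, 0.0004, 0.0004, 0.0000]  mean=0.4357  Neff=4.6449  idx=[0, 0, 0, 1, 2, 2, 3, 4, 5]

post_mean = 0.4357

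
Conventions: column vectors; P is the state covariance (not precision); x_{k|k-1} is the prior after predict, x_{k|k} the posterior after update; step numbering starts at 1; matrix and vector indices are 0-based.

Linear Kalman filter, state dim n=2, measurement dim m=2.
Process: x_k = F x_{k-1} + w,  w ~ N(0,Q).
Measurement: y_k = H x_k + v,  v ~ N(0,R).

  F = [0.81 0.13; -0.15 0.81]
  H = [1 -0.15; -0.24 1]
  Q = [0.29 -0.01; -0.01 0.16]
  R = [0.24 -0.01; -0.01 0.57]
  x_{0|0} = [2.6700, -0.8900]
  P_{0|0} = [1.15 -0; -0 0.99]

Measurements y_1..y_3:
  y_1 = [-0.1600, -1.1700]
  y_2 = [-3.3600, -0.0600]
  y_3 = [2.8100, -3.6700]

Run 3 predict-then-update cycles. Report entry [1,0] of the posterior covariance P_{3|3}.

P_post[1,0] = 0.0352

step 1: x^-=[2.0470, -1.1214]  P^-=[1.0612 -0.0455; -0.0455 0.8354]  S=[1.3337 -0.4371; -0.4371 1.4884]  K=[0.8130 0.0371; 0.0645 0.5876]  nu=[-2.3752, 0.4427]  x^+=[0.1324, -1.0146]  P^+=[0.2040 0.0620; 0.0620 0.3492]
step 2: x^-=[-0.0247, -0.8416]  P^-=[0.4428 0.0414; 0.0414 0.3786]  S=[0.6789 -0.1301; -0.1301 0.9542]  K=[0.6470 0.0203; 0.0528 0.3936]  nu=[-3.4616, 0.7757]  x^+=[-2.2485, -0.7192]  P^+=[0.1617 0.0439; 0.0439 0.2343]
step 3: x^-=[-1.9148, -0.2453]  P^-=[0.4093 0.0230; 0.0230 0.3067]  S=[0.6493 -0.1304; -0.1304 0.8893]  K=[0.6265 0.0073; 0.0336 0.3436]  nu=[4.6880, -3.8843]  x^+=[0.9940, -1.4227]  P^+=[0.1556 0.0352; 0.0352 0.2040]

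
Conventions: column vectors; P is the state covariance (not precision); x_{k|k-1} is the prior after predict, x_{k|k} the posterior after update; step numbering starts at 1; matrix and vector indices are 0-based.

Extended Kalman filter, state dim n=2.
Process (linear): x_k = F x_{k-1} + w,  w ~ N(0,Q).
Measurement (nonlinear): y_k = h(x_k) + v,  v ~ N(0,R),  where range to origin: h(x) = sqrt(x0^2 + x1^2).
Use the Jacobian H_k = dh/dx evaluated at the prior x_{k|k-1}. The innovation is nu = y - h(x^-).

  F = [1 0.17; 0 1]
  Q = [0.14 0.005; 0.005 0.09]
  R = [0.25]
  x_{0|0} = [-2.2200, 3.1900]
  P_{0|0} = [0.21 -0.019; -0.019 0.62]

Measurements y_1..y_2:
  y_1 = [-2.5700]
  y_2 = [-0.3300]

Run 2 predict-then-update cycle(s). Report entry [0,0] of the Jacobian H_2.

step 1: x^-=[-1.6777, 3.1900]  P^-=[0.3615 0.0914; 0.0914 0.7100]  H_jac=[-0.4655 0.8851]  S=[0.8092]  K=[-0.1080; 0.7240]  nu=[-6.1743]  x^+=[-1.0111, -1.2802]  P^+=[0.3520 0.1546; 0.1546 0.2858]
step 2: x^-=[-1.2288, -1.2802]  P^-=[0.5529 0.2082; 0.2082 0.3758]  H_jac=[-0.6925 -0.7215]  S=[0.9188]  K=[-0.5802; -0.4521]  nu=[-2.1045]  x^+=[-0.0078, -0.3289]  P^+=[0.2436 -0.0327; -0.0327 0.1881]

H_jac[0,0] = -0.6925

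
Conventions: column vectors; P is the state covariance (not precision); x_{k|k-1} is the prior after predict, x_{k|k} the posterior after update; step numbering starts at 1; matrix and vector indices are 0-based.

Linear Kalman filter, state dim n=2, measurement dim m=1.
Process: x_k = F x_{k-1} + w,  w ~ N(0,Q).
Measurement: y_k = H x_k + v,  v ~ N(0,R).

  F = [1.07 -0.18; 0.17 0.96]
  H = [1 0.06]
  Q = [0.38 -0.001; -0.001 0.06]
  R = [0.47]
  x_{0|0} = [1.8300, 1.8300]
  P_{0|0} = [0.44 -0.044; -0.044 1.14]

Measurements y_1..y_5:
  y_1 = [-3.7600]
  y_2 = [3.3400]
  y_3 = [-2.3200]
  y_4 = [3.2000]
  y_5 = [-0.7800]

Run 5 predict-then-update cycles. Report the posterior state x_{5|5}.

x_post = [-0.0500, 1.3928]

step 1: x^-=[1.6287, 2.0679]  P^-=[0.9376 -0.1618; -0.1618 1.1090]  S=[1.3922]  K=[0.6665; -0.0684]  nu=[-5.5128]  x^+=[-2.0456, 2.4451]  P^+=[0.3192 -0.0983; -0.0983 1.1025]
step 2: x^-=[-2.6290, 1.9996]  P^-=[0.8190 -0.2314; -0.2314 1.0532]  S=[1.2650]  K=[0.6364; -0.1330]  nu=[5.8490]  x^+=[1.0936, 1.2217]  P^+=[0.3066 -0.1244; -0.1244 1.0308]
step 3: x^-=[0.9502, 1.3587]  P^-=[0.8123 -0.2473; -0.2473 0.9782]  S=[1.2562]  K=[0.6349; -0.1501]  nu=[-3.3518]  x^+=[-1.1776, 1.8619]  P^+=[0.3060 -0.1276; -0.1276 0.9499]
step 4: x^-=[-1.5952, 1.5873]  P^-=[0.8103 -0.2366; -0.2366 0.9027]  S=[1.2551]  K=[0.6343; -0.1454]  nu=[4.7000]  x^+=[1.3858, 0.9041]  P^+=[0.3054 -0.1209; -0.1209 0.8761]
step 5: x^-=[1.3201, 1.1035]  P^-=[0.8046 -0.2173; -0.2173 0.8368]  S=[1.2515]  K=[0.6325; -0.1335]  nu=[-2.1663]  x^+=[-0.0500, 1.3928]  P^+=[0.3040 -0.1116; -0.1116 0.8145]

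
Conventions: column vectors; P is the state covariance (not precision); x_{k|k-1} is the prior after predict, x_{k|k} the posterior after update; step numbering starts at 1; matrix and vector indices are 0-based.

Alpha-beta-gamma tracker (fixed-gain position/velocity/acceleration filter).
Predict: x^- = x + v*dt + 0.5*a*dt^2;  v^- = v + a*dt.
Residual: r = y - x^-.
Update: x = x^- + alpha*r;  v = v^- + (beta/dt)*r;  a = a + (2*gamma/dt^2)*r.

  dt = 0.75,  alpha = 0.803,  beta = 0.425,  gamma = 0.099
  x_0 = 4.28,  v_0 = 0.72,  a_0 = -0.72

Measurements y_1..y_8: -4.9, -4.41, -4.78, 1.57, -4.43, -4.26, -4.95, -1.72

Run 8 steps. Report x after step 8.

step 1: x_pred=4.6175  r=-9.5175  x^+=-3.0251  v^+=-5.2133  a^+=-4.0702
step 2: x_pred=-8.0797  r=3.6697  x^+=-5.1329  v^+=-6.1864  a^+=-2.7784
step 3: x_pred=-10.5541  r=5.7741  x^+=-5.9175  v^+=-4.9982  a^+=-0.7459
step 4: x_pred=-9.8759  r=11.4459  x^+=-0.6848  v^+=0.9284  a^+=3.2830
step 5: x_pred=0.9348  r=-5.3648  x^+=-3.3731  v^+=0.3506  a^+=1.3946
step 6: x_pred=-2.7179  r=-1.5421  x^+=-3.9562  v^+=0.5228  a^+=0.8518
step 7: x_pred=-3.3246  r=-1.6254  x^+=-4.6298  v^+=0.2405  a^+=0.2797
step 8: x_pred=-4.3707  r=2.6507  x^+=-2.2422  v^+=1.9524  a^+=1.2127

x_post = -2.2422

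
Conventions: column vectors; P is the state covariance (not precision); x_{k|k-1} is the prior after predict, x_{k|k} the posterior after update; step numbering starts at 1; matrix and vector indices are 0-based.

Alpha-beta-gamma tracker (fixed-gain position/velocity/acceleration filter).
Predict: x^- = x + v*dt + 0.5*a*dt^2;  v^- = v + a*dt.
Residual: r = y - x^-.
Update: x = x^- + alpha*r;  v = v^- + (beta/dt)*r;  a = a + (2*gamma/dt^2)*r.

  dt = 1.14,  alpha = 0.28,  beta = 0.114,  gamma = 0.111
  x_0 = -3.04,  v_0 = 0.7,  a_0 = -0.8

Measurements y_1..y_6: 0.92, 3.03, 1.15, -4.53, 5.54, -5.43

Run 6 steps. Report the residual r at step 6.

step 1: x_pred=-2.7618  r=3.6818  x^+=-1.7309  v^+=0.1562  a^+=-0.1711
step 2: x_pred=-1.6640  r=4.6940  x^+=-0.3497  v^+=0.4306  a^+=0.6308
step 3: x_pred=0.5510  r=0.5990  x^+=0.7187  v^+=1.2096  a^+=0.7331
step 4: x_pred=2.5740  r=-7.1040  x^+=0.5849  v^+=1.3349  a^+=-0.4804
step 5: x_pred=1.7945  r=3.7455  x^+=2.8432  v^+=1.1618  a^+=0.1594
step 6: x_pred=4.2712  r=-9.7012  x^+=1.5549  v^+=0.3733  a^+=-1.4978

resid = -9.7012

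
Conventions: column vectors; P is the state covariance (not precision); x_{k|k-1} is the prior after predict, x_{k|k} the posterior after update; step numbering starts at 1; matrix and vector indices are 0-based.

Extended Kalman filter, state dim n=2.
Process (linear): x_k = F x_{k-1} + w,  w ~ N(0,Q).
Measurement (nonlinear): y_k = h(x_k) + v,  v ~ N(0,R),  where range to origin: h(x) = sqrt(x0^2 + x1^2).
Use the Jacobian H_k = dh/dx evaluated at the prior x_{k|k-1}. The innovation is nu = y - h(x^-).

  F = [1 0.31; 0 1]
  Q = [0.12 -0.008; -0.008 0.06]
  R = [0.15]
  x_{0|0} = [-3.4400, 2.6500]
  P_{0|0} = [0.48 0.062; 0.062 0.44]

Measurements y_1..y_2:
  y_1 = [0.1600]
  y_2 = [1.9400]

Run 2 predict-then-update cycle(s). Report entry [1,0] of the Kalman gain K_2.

step 1: x^-=[-2.6185, 2.6500]  P^-=[0.6807 0.1904; 0.1904 0.5000]  H_jac=[-0.7029 0.7113]  S=[0.5489]  K=[-0.6249; 0.4041]  nu=[-3.5655]  x^+=[-0.3903, 1.2090]  P^+=[0.4664 0.3290; 0.3290 0.4103]
step 2: x^-=[-0.0155, 1.2090]  P^-=[0.8298 0.4482; 0.4482 0.4703]  H_jac=[-0.0128 0.9999]  S=[0.6089]  K=[0.7186; 0.7629]  nu=[0.7309]  x^+=[0.5097, 1.7666]  P^+=[0.5154 0.1144; 0.1144 0.1159]

K[1,0] = 0.7629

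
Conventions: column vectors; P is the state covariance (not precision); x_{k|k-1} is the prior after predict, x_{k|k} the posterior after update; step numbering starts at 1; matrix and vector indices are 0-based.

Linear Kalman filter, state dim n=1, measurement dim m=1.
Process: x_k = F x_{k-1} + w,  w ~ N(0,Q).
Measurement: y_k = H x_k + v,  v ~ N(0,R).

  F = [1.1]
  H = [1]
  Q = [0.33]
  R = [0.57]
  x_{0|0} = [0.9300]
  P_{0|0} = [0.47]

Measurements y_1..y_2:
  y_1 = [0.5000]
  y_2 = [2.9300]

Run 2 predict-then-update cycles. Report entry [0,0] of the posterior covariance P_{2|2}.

step 1: x^-=[1.0230]  P^-=[0.8987]  S=[1.4687]  K=[0.6119]  nu=[-0.5230]  x^+=[0.7030]  P^+=[0.3488]
step 2: x^-=[0.7733]  P^-=[0.7520]  S=[1.3220]  K=[0.5688]  nu=[2.1567]  x^+=[2.0001]  P^+=[0.3242]

P_post[0,0] = 0.3242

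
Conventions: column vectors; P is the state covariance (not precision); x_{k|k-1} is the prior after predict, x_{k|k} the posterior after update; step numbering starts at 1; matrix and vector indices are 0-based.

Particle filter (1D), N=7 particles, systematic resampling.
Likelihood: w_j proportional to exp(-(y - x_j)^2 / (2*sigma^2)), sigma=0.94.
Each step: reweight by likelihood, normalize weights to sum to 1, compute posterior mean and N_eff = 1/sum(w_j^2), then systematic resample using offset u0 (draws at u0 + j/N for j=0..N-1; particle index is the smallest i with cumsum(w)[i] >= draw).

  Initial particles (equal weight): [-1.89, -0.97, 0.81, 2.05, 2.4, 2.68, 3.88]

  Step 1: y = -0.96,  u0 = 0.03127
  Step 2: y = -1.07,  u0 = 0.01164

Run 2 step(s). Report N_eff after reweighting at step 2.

N_eff = 6.7836

step 1: w=[0.3423, 0.5583, 0.0948, 0.0033, 0.0009, 0.0003, 0.0000]  mean=-1.1018  Neff=2.2837  idx=[0, 0, 0, 1, 1, 1, 1]
step 2: w=[0.1134, 0.1134, 0.1134, 0.1650, 0.1650, 0.1650, 0.1650]  mean=-1.2830  Neff=6.7836  idx=[0, 1, 2, 3, 4, 5, 6]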